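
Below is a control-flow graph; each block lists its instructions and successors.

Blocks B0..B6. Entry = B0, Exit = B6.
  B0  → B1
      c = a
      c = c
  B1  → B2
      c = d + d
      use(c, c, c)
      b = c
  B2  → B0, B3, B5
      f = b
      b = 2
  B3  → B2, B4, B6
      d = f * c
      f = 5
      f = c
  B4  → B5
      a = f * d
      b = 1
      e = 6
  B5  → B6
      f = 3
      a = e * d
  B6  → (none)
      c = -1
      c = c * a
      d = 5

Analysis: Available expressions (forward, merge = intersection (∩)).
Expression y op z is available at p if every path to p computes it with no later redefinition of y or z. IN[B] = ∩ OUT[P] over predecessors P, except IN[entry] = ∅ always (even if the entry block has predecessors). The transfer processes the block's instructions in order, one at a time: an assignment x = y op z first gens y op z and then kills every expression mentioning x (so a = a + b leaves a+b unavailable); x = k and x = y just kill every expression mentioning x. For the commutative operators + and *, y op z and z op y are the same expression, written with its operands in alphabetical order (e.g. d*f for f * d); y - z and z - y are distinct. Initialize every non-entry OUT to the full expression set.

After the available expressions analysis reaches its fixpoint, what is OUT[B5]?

Per-block solution:
  B0:  IN={}  OUT={}
  B1:  IN={}  OUT={d+d}
  B2:  IN={}  OUT={}
  B3:  IN={}  OUT={}
  B4:  IN={}  OUT={d*f}
  B5:  IN={}  OUT={d*e}
  B6:  IN={}  OUT={}

Merge at B5: IN[B5] = OUT[B2] ∩ OUT[B4] = {}
Applying B5's transfer function to that IN value gives OUT[B5] (row B5 above).

Answer: {d*e}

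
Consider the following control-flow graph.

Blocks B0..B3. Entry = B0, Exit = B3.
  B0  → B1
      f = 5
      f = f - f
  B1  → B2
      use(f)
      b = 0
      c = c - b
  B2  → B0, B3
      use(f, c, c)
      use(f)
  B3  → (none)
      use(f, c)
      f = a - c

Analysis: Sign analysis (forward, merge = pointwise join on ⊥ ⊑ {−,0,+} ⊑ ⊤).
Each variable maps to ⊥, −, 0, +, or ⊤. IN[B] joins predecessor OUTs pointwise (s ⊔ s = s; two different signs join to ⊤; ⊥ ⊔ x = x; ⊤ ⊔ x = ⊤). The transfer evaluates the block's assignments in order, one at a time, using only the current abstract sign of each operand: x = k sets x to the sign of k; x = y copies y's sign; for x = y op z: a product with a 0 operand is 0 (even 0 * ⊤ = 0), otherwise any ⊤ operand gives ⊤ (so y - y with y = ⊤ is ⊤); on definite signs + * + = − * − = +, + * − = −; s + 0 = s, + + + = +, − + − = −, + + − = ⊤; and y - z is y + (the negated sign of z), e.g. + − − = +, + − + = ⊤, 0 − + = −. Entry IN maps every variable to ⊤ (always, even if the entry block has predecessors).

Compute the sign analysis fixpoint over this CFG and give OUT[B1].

Answer: {a: ⊤, b: 0, c: ⊤, d: ⊤, e: ⊤, f: ⊤}

Trace:
Converged values:
  B0:   IN=(all ⊤)   OUT=(all ⊤)
  B1:   IN=(all ⊤)   OUT={b:0; rest ⊤}
  B2:   IN={b:0; rest ⊤}   OUT={b:0; rest ⊤}
  B3:   IN={b:0; rest ⊤}   OUT={b:0; rest ⊤}

Merge at B1: IN[B1] = OUT[B0] = {a: ⊤, b: ⊤, c: ⊤, d: ⊤, e: ⊤, f: ⊤}
Applying B1's transfer function to that IN value gives OUT[B1] (row B1 above).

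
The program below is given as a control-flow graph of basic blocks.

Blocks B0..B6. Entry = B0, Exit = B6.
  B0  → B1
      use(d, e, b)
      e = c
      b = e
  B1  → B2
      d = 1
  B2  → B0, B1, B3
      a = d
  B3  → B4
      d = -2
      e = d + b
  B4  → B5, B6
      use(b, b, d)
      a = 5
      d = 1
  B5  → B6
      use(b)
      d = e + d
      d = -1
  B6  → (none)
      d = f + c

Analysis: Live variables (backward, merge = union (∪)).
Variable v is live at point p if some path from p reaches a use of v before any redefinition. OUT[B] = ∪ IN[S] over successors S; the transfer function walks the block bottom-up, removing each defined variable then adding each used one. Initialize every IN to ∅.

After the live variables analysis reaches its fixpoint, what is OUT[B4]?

Fixpoint table:
  B0:   IN={b, c, d, e, f}   OUT={b, c, e, f}
  B1:   IN={b, c, e, f}   OUT={b, c, d, e, f}
  B2:   IN={b, c, d, e, f}   OUT={b, c, d, e, f}
  B3:   IN={b, c, f}   OUT={b, c, d, e, f}
  B4:   IN={b, c, d, e, f}   OUT={b, c, d, e, f}
  B5:   IN={b, c, d, e, f}   OUT={c, f}
  B6:   IN={c, f}   OUT={}

Merge at B4: OUT[B4] = IN[B5] ⊔ IN[B6] = {b, c, d, e, f}

Answer: {b, c, d, e, f}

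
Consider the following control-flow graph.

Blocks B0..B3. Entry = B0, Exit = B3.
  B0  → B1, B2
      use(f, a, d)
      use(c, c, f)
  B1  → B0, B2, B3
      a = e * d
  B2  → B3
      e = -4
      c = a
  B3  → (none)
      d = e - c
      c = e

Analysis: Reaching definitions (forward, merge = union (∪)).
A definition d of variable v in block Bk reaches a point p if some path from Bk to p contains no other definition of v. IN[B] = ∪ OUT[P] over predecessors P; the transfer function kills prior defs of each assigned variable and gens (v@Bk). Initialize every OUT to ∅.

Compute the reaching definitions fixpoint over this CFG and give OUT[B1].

Answer: {a@B1}

Working:
Fixpoint table:
  B0:  IN={a@B1}  OUT={a@B1}
  B1:  IN={a@B1}  OUT={a@B1}
  B2:  IN={a@B1}  OUT={a@B1, c@B2, e@B2}
  B3:  IN={a@B1, c@B2, e@B2}  OUT={a@B1, c@B3, d@B3, e@B2}

Merge at B1: IN[B1] = OUT[B0] = {a@B1}
Applying B1's transfer function to that IN value gives OUT[B1] (row B1 above).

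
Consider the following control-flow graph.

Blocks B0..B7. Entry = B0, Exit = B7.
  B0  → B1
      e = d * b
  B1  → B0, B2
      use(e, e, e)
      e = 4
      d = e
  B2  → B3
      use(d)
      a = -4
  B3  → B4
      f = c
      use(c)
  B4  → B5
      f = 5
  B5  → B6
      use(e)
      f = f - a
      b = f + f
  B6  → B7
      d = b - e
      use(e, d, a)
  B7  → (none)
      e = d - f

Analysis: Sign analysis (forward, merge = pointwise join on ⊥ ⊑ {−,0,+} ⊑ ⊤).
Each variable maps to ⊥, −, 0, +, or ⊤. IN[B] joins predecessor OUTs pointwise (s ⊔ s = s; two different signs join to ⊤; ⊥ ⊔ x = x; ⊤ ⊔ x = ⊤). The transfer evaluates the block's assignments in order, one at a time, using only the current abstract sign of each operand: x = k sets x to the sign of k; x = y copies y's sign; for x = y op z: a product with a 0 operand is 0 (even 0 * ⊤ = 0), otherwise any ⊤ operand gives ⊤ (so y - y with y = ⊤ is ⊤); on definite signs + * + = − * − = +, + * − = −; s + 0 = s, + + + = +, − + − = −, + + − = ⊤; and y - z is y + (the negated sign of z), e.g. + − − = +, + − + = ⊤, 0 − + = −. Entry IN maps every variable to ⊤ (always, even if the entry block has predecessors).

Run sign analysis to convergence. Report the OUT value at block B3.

Answer: {a: -, b: ⊤, c: ⊤, d: +, e: +, f: ⊤}

Derivation:
Per-block solution:
  B0: | IN=(all ⊤) | OUT=(all ⊤)
  B1: | IN=(all ⊤) | OUT={d:+, e:+; rest ⊤}
  B2: | IN={d:+, e:+; rest ⊤} | OUT={a:-, d:+, e:+; rest ⊤}
  B3: | IN={a:-, d:+, e:+; rest ⊤} | OUT={a:-, d:+, e:+; rest ⊤}
  B4: | IN={a:-, d:+, e:+; rest ⊤} | OUT={a:-, d:+, e:+, f:+; rest ⊤}
  B5: | IN={a:-, d:+, e:+, f:+; rest ⊤} | OUT={a:-, b:+, d:+, e:+, f:+; rest ⊤}
  B6: | IN={a:-, b:+, d:+, e:+, f:+; rest ⊤} | OUT={a:-, b:+, e:+, f:+; rest ⊤}
  B7: | IN={a:-, b:+, e:+, f:+; rest ⊤} | OUT={a:-, b:+, f:+; rest ⊤}

Merge at B3: IN[B3] = OUT[B2] = {a: -, b: ⊤, c: ⊤, d: +, e: +, f: ⊤}
Applying B3's transfer function to that IN value gives OUT[B3] (row B3 above).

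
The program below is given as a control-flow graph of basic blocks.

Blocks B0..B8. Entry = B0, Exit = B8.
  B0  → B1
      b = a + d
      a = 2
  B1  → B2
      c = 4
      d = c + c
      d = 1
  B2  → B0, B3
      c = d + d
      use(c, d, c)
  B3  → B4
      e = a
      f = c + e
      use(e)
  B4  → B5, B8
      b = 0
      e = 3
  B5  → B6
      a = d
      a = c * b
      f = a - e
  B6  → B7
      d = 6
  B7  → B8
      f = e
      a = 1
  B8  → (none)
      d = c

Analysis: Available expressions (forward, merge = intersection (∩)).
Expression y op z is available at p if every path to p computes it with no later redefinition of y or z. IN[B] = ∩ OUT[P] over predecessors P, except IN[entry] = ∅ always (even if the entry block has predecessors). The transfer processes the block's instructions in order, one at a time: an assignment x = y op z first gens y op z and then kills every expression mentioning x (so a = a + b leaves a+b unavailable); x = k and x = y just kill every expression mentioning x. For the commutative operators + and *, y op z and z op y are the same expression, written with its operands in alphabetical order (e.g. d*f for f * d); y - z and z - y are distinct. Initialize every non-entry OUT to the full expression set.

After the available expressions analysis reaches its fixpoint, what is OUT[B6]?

Answer: {a-e, b*c}

Working:
Converged values:
  B0:  IN={}  OUT={}
  B1:  IN={}  OUT={c+c}
  B2:  IN={c+c}  OUT={d+d}
  B3:  IN={d+d}  OUT={c+e, d+d}
  B4:  IN={c+e, d+d}  OUT={d+d}
  B5:  IN={d+d}  OUT={a-e, b*c, d+d}
  B6:  IN={a-e, b*c, d+d}  OUT={a-e, b*c}
  B7:  IN={a-e, b*c}  OUT={b*c}
  B8:  IN={}  OUT={}

Merge at B6: IN[B6] = OUT[B5] = {a-e, b*c, d+d}
Applying B6's transfer function to that IN value gives OUT[B6] (row B6 above).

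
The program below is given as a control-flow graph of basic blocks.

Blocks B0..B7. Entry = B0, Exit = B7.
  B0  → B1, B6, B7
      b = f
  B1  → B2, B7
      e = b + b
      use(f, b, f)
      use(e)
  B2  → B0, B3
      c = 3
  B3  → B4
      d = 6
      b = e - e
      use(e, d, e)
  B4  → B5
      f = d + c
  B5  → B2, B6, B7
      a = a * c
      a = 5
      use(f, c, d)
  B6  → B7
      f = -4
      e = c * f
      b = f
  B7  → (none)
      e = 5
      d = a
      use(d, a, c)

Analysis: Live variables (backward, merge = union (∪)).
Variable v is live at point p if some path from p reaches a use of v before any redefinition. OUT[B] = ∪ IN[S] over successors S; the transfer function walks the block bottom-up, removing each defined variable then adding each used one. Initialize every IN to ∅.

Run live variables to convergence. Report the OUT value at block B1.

Answer: {a, c, e, f}

Trace:
Converged values:
  B0: | IN={a, c, f} | OUT={a, b, c, f}
  B1: | IN={a, b, c, f} | OUT={a, c, e, f}
  B2: | IN={a, e, f} | OUT={a, c, e, f}
  B3: | IN={a, c, e} | OUT={a, c, d, e}
  B4: | IN={a, c, d, e} | OUT={a, c, d, e, f}
  B5: | IN={a, c, d, e, f} | OUT={a, c, e, f}
  B6: | IN={a, c} | OUT={a, c}
  B7: | IN={a, c} | OUT={}

Merge at B1: OUT[B1] = IN[B2] ⊔ IN[B7] = {a, c, e, f}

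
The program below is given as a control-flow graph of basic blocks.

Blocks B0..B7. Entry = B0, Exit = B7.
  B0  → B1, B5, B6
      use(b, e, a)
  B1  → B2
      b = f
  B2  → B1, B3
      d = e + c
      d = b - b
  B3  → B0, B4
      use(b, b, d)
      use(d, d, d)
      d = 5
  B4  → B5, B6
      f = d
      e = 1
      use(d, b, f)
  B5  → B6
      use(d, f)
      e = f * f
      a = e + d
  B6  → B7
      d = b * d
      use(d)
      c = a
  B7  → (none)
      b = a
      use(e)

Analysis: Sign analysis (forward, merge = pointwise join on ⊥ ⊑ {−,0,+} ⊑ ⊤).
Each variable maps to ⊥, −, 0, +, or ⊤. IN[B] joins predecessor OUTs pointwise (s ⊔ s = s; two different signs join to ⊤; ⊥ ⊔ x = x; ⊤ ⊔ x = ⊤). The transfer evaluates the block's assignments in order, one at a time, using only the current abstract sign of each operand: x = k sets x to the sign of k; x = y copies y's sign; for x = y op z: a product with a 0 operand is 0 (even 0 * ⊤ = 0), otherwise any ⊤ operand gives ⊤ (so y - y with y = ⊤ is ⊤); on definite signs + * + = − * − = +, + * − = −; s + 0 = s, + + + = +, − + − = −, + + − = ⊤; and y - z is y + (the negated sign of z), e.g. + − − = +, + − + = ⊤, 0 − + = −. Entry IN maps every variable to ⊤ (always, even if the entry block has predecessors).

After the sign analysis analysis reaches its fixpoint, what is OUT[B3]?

Fixpoint table:
  B0:  IN=(all ⊤)  OUT=(all ⊤)
  B1:  IN=(all ⊤)  OUT=(all ⊤)
  B2:  IN=(all ⊤)  OUT=(all ⊤)
  B3:  IN=(all ⊤)  OUT={d:+; rest ⊤}
  B4:  IN={d:+; rest ⊤}  OUT={d:+, e:+, f:+; rest ⊤}
  B5:  IN=(all ⊤)  OUT=(all ⊤)
  B6:  IN=(all ⊤)  OUT=(all ⊤)
  B7:  IN=(all ⊤)  OUT=(all ⊤)

Merge at B3: IN[B3] = OUT[B2] = {a: ⊤, b: ⊤, c: ⊤, d: ⊤, e: ⊤, f: ⊤}
Applying B3's transfer function to that IN value gives OUT[B3] (row B3 above).

Answer: {a: ⊤, b: ⊤, c: ⊤, d: +, e: ⊤, f: ⊤}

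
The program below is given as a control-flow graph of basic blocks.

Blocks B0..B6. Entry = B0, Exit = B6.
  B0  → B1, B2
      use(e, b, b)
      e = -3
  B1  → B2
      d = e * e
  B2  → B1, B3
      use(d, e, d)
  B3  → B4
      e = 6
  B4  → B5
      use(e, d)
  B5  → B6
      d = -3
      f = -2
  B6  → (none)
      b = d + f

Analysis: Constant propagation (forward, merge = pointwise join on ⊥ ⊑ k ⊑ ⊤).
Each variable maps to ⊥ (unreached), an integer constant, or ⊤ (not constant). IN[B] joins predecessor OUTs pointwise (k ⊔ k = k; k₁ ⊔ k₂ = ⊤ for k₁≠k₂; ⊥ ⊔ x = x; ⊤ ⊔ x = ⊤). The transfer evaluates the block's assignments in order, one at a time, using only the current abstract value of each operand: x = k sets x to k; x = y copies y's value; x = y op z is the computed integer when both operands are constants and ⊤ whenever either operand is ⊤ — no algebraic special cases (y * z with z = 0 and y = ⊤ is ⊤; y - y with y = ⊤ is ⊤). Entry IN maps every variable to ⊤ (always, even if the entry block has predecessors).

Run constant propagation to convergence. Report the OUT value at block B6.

Converged values:
  B0: | IN=(all ⊤) | OUT={e:-3; rest ⊤}
  B1: | IN={e:-3; rest ⊤} | OUT={d:9, e:-3; rest ⊤}
  B2: | IN={e:-3; rest ⊤} | OUT={e:-3; rest ⊤}
  B3: | IN={e:-3; rest ⊤} | OUT={e:6; rest ⊤}
  B4: | IN={e:6; rest ⊤} | OUT={e:6; rest ⊤}
  B5: | IN={e:6; rest ⊤} | OUT={d:-3, e:6, f:-2; rest ⊤}
  B6: | IN={d:-3, e:6, f:-2; rest ⊤} | OUT={b:-5, d:-3, e:6, f:-2; rest ⊤}

Merge at B6: IN[B6] = OUT[B5] = {a: ⊤, b: ⊤, c: ⊤, d: -3, e: 6, f: -2}
Applying B6's transfer function to that IN value gives OUT[B6] (row B6 above).

Answer: {a: ⊤, b: -5, c: ⊤, d: -3, e: 6, f: -2}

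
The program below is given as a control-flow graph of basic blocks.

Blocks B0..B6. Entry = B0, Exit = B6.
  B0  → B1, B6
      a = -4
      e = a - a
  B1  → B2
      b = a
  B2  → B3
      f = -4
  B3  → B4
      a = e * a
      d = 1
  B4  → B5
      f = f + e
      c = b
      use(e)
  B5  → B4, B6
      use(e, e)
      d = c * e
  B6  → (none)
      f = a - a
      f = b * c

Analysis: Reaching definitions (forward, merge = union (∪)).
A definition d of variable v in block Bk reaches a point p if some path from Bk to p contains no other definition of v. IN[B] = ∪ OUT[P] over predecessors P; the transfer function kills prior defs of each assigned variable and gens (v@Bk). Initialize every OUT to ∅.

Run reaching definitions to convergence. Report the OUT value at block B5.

Answer: {a@B3, b@B1, c@B4, d@B5, e@B0, f@B4}

Working:
Fixpoint table:
  B0: | IN={} | OUT={a@B0, e@B0}
  B1: | IN={a@B0, e@B0} | OUT={a@B0, b@B1, e@B0}
  B2: | IN={a@B0, b@B1, e@B0} | OUT={a@B0, b@B1, e@B0, f@B2}
  B3: | IN={a@B0, b@B1, e@B0, f@B2} | OUT={a@B3, b@B1, d@B3, e@B0, f@B2}
  B4: | IN={a@B3, b@B1, c@B4, d@B3, d@B5, e@B0, f@B2, f@B4} | OUT={a@B3, b@B1, c@B4, d@B3, d@B5, e@B0, f@B4}
  B5: | IN={a@B3, b@B1, c@B4, d@B3, d@B5, e@B0, f@B4} | OUT={a@B3, b@B1, c@B4, d@B5, e@B0, f@B4}
  B6: | IN={a@B0, a@B3, b@B1, c@B4, d@B5, e@B0, f@B4} | OUT={a@B0, a@B3, b@B1, c@B4, d@B5, e@B0, f@B6}

Merge at B5: IN[B5] = OUT[B4] = {a@B3, b@B1, c@B4, d@B3, d@B5, e@B0, f@B4}
Applying B5's transfer function to that IN value gives OUT[B5] (row B5 above).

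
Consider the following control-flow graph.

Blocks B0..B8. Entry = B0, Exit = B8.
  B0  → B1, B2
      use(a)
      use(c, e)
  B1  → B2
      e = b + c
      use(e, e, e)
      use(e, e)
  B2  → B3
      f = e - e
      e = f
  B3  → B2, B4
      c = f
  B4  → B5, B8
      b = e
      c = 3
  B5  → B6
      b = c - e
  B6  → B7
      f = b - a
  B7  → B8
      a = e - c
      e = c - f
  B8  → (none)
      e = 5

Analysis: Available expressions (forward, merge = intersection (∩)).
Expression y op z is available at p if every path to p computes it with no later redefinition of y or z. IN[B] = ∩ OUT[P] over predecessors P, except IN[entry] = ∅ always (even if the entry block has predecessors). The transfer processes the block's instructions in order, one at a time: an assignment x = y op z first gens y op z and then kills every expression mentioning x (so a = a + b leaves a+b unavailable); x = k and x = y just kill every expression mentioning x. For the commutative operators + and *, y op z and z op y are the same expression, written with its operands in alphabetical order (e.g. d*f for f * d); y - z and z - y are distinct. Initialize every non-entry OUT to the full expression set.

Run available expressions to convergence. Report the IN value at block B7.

Per-block solution:
  B0: | IN={} | OUT={}
  B1: | IN={} | OUT={b+c}
  B2: | IN={} | OUT={}
  B3: | IN={} | OUT={}
  B4: | IN={} | OUT={}
  B5: | IN={} | OUT={c-e}
  B6: | IN={c-e} | OUT={b-a, c-e}
  B7: | IN={b-a, c-e} | OUT={c-f}
  B8: | IN={} | OUT={}

Merge at B7: IN[B7] = OUT[B6] = {b-a, c-e}

Answer: {b-a, c-e}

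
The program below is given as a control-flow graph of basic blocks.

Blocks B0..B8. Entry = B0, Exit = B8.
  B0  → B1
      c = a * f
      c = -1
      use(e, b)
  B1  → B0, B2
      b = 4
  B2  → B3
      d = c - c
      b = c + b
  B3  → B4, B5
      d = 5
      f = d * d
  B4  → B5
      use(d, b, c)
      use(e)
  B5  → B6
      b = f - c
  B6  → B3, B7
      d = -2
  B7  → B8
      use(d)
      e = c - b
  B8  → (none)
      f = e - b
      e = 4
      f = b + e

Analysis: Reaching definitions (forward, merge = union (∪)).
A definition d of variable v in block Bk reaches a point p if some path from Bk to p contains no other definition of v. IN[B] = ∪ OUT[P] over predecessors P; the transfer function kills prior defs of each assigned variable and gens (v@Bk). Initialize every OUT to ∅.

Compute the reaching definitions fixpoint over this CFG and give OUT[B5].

Converged values:
  B0: | IN={b@B1, c@B0} | OUT={b@B1, c@B0}
  B1: | IN={b@B1, c@B0} | OUT={b@B1, c@B0}
  B2: | IN={b@B1, c@B0} | OUT={b@B2, c@B0, d@B2}
  B3: | IN={b@B2, b@B5, c@B0, d@B2, d@B6, f@B3} | OUT={b@B2, b@B5, c@B0, d@B3, f@B3}
  B4: | IN={b@B2, b@B5, c@B0, d@B3, f@B3} | OUT={b@B2, b@B5, c@B0, d@B3, f@B3}
  B5: | IN={b@B2, b@B5, c@B0, d@B3, f@B3} | OUT={b@B5, c@B0, d@B3, f@B3}
  B6: | IN={b@B5, c@B0, d@B3, f@B3} | OUT={b@B5, c@B0, d@B6, f@B3}
  B7: | IN={b@B5, c@B0, d@B6, f@B3} | OUT={b@B5, c@B0, d@B6, e@B7, f@B3}
  B8: | IN={b@B5, c@B0, d@B6, e@B7, f@B3} | OUT={b@B5, c@B0, d@B6, e@B8, f@B8}

Merge at B5: IN[B5] = OUT[B3] ⊔ OUT[B4] = {b@B2, b@B5, c@B0, d@B3, f@B3}
Applying B5's transfer function to that IN value gives OUT[B5] (row B5 above).

Answer: {b@B5, c@B0, d@B3, f@B3}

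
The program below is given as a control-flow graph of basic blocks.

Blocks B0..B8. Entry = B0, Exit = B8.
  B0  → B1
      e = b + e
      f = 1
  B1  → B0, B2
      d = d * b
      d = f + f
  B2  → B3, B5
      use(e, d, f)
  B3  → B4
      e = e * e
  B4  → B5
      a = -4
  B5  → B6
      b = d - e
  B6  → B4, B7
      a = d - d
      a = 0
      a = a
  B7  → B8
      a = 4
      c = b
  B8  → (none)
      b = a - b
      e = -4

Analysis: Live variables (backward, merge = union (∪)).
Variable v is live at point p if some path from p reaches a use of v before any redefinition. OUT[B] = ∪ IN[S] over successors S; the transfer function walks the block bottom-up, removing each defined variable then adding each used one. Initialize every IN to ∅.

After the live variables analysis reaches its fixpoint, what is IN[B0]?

Converged values:
  B0:   IN={b, d, e}   OUT={b, d, e, f}
  B1:   IN={b, d, e, f}   OUT={b, d, e, f}
  B2:   IN={d, e, f}   OUT={d, e}
  B3:   IN={d, e}   OUT={d, e}
  B4:   IN={d, e}   OUT={d, e}
  B5:   IN={d, e}   OUT={b, d, e}
  B6:   IN={b, d, e}   OUT={b, d, e}
  B7:   IN={b}   OUT={a, b}
  B8:   IN={a, b}   OUT={}

Merge at B0: OUT[B0] = IN[B1] = {b, d, e, f}
Applying B0's transfer function to that OUT value gives IN[B0] (row B0 above).

Answer: {b, d, e}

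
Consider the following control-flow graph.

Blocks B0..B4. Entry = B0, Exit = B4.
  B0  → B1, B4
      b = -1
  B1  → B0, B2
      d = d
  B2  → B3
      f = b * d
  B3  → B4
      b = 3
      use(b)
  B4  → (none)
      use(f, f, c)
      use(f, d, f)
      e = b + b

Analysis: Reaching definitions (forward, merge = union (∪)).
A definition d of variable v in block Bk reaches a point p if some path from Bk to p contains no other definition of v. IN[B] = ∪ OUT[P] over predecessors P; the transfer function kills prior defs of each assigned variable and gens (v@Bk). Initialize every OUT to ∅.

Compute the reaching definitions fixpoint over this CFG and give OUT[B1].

Answer: {b@B0, d@B1}

Derivation:
Per-block solution:
  B0: | IN={b@B0, d@B1} | OUT={b@B0, d@B1}
  B1: | IN={b@B0, d@B1} | OUT={b@B0, d@B1}
  B2: | IN={b@B0, d@B1} | OUT={b@B0, d@B1, f@B2}
  B3: | IN={b@B0, d@B1, f@B2} | OUT={b@B3, d@B1, f@B2}
  B4: | IN={b@B0, b@B3, d@B1, f@B2} | OUT={b@B0, b@B3, d@B1, e@B4, f@B2}

Merge at B1: IN[B1] = OUT[B0] = {b@B0, d@B1}
Applying B1's transfer function to that IN value gives OUT[B1] (row B1 above).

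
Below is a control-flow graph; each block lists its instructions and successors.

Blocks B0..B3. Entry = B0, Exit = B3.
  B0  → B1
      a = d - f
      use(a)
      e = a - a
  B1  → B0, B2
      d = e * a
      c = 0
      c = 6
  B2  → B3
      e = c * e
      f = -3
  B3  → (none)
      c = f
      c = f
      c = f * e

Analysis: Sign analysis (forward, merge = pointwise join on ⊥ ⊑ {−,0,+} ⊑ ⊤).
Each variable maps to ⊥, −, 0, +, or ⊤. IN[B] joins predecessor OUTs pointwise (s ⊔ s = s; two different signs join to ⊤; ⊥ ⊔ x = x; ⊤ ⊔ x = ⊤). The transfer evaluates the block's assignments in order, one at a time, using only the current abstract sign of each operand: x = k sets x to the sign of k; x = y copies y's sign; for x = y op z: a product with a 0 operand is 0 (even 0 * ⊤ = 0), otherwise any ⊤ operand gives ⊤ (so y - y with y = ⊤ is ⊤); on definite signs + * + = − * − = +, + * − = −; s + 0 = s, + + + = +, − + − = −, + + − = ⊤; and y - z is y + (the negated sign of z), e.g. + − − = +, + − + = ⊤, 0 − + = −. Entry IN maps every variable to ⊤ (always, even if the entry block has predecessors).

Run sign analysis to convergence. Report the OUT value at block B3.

Per-block solution:
  B0:   IN=(all ⊤)   OUT=(all ⊤)
  B1:   IN=(all ⊤)   OUT={c:+; rest ⊤}
  B2:   IN={c:+; rest ⊤}   OUT={c:+, f:-; rest ⊤}
  B3:   IN={c:+, f:-; rest ⊤}   OUT={f:-; rest ⊤}

Merge at B3: IN[B3] = OUT[B2] = {a: ⊤, b: ⊤, c: +, d: ⊤, e: ⊤, f: -}
Applying B3's transfer function to that IN value gives OUT[B3] (row B3 above).

Answer: {a: ⊤, b: ⊤, c: ⊤, d: ⊤, e: ⊤, f: -}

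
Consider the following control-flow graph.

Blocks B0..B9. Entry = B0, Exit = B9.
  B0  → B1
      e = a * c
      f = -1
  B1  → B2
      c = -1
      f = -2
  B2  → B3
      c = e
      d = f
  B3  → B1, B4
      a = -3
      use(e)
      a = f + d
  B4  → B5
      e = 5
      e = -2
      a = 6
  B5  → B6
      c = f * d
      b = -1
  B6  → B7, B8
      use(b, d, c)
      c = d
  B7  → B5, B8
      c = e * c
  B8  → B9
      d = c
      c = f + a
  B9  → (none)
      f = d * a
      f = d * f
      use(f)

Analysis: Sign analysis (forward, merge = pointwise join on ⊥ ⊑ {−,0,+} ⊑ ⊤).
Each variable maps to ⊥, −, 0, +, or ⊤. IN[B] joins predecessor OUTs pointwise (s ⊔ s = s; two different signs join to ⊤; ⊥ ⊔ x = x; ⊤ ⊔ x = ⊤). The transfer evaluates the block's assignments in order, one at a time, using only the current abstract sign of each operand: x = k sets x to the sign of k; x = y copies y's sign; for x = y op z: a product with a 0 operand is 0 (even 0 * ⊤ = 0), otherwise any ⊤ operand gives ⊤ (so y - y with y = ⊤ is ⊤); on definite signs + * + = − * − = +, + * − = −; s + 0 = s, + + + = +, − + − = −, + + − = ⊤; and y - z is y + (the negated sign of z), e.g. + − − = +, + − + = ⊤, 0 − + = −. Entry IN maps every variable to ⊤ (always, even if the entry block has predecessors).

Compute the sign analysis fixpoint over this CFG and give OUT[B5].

Converged values:
  B0:   IN=(all ⊤)   OUT={f:-; rest ⊤}
  B1:   IN={f:-; rest ⊤}   OUT={c:-, f:-; rest ⊤}
  B2:   IN={c:-, f:-; rest ⊤}   OUT={d:-, f:-; rest ⊤}
  B3:   IN={d:-, f:-; rest ⊤}   OUT={a:-, d:-, f:-; rest ⊤}
  B4:   IN={a:-, d:-, f:-; rest ⊤}   OUT={a:+, d:-, e:-, f:-; rest ⊤}
  B5:   IN={a:+, d:-, e:-, f:-; rest ⊤}   OUT={a:+, b:-, c:+, d:-, e:-, f:-; rest ⊤}
  B6:   IN={a:+, b:-, c:+, d:-, e:-, f:-; rest ⊤}   OUT={a:+, b:-, c:-, d:-, e:-, f:-; rest ⊤}
  B7:   IN={a:+, b:-, c:-, d:-, e:-, f:-; rest ⊤}   OUT={a:+, b:-, c:+, d:-, e:-, f:-; rest ⊤}
  B8:   IN={a:+, b:-, d:-, e:-, f:-; rest ⊤}   OUT={a:+, b:-, e:-, f:-; rest ⊤}
  B9:   IN={a:+, b:-, e:-, f:-; rest ⊤}   OUT={a:+, b:-, e:-; rest ⊤}

Merge at B5: IN[B5] = OUT[B4] ⊔ OUT[B7] = {a: +, b: ⊤, c: ⊤, d: -, e: -, f: -}
Applying B5's transfer function to that IN value gives OUT[B5] (row B5 above).

Answer: {a: +, b: -, c: +, d: -, e: -, f: -}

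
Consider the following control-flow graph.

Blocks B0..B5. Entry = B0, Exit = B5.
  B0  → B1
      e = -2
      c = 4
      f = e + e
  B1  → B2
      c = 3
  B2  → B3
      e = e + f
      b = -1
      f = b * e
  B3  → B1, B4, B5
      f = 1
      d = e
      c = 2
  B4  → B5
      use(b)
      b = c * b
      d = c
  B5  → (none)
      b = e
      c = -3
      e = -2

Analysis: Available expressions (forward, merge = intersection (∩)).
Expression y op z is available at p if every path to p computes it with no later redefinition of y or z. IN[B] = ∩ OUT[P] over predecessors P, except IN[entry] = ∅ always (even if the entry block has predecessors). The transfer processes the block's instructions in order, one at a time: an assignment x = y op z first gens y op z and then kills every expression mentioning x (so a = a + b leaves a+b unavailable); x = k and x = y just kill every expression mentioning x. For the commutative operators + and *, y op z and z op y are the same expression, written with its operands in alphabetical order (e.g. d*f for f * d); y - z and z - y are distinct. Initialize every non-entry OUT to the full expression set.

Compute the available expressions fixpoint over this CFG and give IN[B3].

Answer: {b*e}

Working:
Per-block solution:
  B0:  IN={}  OUT={e+e}
  B1:  IN={}  OUT={}
  B2:  IN={}  OUT={b*e}
  B3:  IN={b*e}  OUT={b*e}
  B4:  IN={b*e}  OUT={}
  B5:  IN={}  OUT={}

Merge at B3: IN[B3] = OUT[B2] = {b*e}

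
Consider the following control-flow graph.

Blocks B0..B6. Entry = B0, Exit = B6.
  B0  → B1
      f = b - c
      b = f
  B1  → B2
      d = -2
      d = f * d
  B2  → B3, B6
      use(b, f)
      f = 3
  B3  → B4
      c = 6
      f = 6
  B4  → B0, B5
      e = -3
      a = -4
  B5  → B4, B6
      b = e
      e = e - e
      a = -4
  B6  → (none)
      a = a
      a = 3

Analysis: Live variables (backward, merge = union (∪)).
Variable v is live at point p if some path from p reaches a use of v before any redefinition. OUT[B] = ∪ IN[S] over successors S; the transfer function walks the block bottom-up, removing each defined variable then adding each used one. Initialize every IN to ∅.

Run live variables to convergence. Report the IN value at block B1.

Converged values:
  B0: | IN={a, b, c} | OUT={a, b, f}
  B1: | IN={a, b, f} | OUT={a, b, f}
  B2: | IN={a, b, f} | OUT={a, b}
  B3: | IN={b} | OUT={b, c}
  B4: | IN={b, c} | OUT={a, b, c, e}
  B5: | IN={c, e} | OUT={a, b, c}
  B6: | IN={a} | OUT={}

Merge at B1: OUT[B1] = IN[B2] = {a, b, f}
Applying B1's transfer function to that OUT value gives IN[B1] (row B1 above).

Answer: {a, b, f}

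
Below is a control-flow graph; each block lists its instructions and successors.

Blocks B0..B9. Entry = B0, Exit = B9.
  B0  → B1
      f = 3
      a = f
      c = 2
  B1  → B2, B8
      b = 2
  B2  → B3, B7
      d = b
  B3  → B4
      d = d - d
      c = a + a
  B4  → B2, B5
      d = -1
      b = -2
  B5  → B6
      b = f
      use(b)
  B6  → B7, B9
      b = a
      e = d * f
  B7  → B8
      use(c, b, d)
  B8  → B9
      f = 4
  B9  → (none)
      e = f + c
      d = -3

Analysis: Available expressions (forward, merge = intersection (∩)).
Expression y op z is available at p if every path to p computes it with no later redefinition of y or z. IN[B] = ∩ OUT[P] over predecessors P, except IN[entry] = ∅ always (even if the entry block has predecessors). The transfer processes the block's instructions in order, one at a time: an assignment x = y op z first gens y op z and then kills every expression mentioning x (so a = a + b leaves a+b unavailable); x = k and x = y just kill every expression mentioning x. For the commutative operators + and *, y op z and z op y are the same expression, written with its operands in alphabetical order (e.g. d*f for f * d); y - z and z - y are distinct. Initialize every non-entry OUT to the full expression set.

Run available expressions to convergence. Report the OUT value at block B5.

Fixpoint table:
  B0:   IN={}   OUT={}
  B1:   IN={}   OUT={}
  B2:   IN={}   OUT={}
  B3:   IN={}   OUT={a+a}
  B4:   IN={a+a}   OUT={a+a}
  B5:   IN={a+a}   OUT={a+a}
  B6:   IN={a+a}   OUT={a+a, d*f}
  B7:   IN={}   OUT={}
  B8:   IN={}   OUT={}
  B9:   IN={}   OUT={c+f}

Merge at B5: IN[B5] = OUT[B4] = {a+a}
Applying B5's transfer function to that IN value gives OUT[B5] (row B5 above).

Answer: {a+a}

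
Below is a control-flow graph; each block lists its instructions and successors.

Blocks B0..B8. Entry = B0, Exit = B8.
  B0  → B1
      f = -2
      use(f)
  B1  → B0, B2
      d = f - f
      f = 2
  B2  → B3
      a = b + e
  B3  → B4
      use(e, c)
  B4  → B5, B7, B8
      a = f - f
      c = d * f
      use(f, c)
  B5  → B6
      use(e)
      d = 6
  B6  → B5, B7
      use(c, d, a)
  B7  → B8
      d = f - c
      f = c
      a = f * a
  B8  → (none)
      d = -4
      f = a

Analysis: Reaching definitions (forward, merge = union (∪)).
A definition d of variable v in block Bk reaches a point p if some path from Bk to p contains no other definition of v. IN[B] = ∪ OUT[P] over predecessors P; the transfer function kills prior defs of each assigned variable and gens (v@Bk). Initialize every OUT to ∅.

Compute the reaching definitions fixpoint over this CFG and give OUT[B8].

Answer: {a@B4, a@B7, c@B4, d@B8, f@B8}

Derivation:
Fixpoint table:
  B0:   IN={d@B1, f@B1}   OUT={d@B1, f@B0}
  B1:   IN={d@B1, f@B0}   OUT={d@B1, f@B1}
  B2:   IN={d@B1, f@B1}   OUT={a@B2, d@B1, f@B1}
  B3:   IN={a@B2, d@B1, f@B1}   OUT={a@B2, d@B1, f@B1}
  B4:   IN={a@B2, d@B1, f@B1}   OUT={a@B4, c@B4, d@B1, f@B1}
  B5:   IN={a@B4, c@B4, d@B1, d@B5, f@B1}   OUT={a@B4, c@B4, d@B5, f@B1}
  B6:   IN={a@B4, c@B4, d@B5, f@B1}   OUT={a@B4, c@B4, d@B5, f@B1}
  B7:   IN={a@B4, c@B4, d@B1, d@B5, f@B1}   OUT={a@B7, c@B4, d@B7, f@B7}
  B8:   IN={a@B4, a@B7, c@B4, d@B1, d@B7, f@B1, f@B7}   OUT={a@B4, a@B7, c@B4, d@B8, f@B8}

Merge at B8: IN[B8] = OUT[B4] ⊔ OUT[B7] = {a@B4, a@B7, c@B4, d@B1, d@B7, f@B1, f@B7}
Applying B8's transfer function to that IN value gives OUT[B8] (row B8 above).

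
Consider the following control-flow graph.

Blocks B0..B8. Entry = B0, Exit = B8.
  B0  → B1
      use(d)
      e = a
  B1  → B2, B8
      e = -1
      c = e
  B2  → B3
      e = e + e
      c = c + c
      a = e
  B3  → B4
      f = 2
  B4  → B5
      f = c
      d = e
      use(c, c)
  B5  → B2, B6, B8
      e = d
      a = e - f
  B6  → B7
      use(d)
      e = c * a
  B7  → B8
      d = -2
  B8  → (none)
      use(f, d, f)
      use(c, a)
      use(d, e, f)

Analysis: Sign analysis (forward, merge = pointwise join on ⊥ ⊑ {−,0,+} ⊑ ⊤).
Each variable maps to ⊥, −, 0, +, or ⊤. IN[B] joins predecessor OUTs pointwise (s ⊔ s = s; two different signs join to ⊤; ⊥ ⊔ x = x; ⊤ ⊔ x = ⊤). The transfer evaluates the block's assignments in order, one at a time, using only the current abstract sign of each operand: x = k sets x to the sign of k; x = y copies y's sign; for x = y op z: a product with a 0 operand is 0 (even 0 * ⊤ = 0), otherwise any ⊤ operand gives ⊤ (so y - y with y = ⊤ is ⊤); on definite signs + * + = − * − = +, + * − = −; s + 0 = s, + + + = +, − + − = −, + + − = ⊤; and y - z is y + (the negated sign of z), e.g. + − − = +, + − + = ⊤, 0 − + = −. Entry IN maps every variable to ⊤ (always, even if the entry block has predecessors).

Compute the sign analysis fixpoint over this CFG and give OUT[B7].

Answer: {a: ⊤, b: ⊤, c: -, d: -, e: ⊤, f: -}

Derivation:
Converged values:
  B0:  IN=(all ⊤)  OUT=(all ⊤)
  B1:  IN=(all ⊤)  OUT={c:-, e:-; rest ⊤}
  B2:  IN={c:-, e:-; rest ⊤}  OUT={a:-, c:-, e:-; rest ⊤}
  B3:  IN={a:-, c:-, e:-; rest ⊤}  OUT={a:-, c:-, e:-, f:+; rest ⊤}
  B4:  IN={a:-, c:-, e:-, f:+; rest ⊤}  OUT={a:-, c:-, d:-, e:-, f:-; rest ⊤}
  B5:  IN={a:-, c:-, d:-, e:-, f:-; rest ⊤}  OUT={c:-, d:-, e:-, f:-; rest ⊤}
  B6:  IN={c:-, d:-, e:-, f:-; rest ⊤}  OUT={c:-, d:-, f:-; rest ⊤}
  B7:  IN={c:-, d:-, f:-; rest ⊤}  OUT={c:-, d:-, f:-; rest ⊤}
  B8:  IN={c:-; rest ⊤}  OUT={c:-; rest ⊤}

Merge at B7: IN[B7] = OUT[B6] = {a: ⊤, b: ⊤, c: -, d: -, e: ⊤, f: -}
Applying B7's transfer function to that IN value gives OUT[B7] (row B7 above).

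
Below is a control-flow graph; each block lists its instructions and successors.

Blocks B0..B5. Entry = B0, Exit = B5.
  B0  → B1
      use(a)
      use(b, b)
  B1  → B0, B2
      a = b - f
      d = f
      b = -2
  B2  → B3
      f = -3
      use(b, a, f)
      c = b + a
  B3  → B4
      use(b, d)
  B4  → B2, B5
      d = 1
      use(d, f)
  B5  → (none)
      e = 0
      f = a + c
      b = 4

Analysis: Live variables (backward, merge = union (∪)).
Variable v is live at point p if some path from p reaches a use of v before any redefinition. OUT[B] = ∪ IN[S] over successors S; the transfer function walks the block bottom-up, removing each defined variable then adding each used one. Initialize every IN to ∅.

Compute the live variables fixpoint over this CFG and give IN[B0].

Converged values:
  B0:  IN={a, b, f}  OUT={b, f}
  B1:  IN={b, f}  OUT={a, b, d, f}
  B2:  IN={a, b, d}  OUT={a, b, c, d, f}
  B3:  IN={a, b, c, d, f}  OUT={a, b, c, f}
  B4:  IN={a, b, c, f}  OUT={a, b, c, d}
  B5:  IN={a, c}  OUT={}

Merge at B0: OUT[B0] = IN[B1] = {b, f}
Applying B0's transfer function to that OUT value gives IN[B0] (row B0 above).

Answer: {a, b, f}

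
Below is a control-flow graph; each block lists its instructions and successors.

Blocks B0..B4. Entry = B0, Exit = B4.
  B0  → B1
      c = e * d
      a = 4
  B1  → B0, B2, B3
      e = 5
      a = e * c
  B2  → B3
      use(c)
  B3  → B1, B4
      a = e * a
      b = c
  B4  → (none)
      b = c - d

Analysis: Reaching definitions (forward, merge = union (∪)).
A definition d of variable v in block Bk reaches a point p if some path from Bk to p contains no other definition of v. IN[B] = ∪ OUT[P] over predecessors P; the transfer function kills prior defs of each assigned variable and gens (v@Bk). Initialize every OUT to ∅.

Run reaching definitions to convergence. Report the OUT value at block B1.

Fixpoint table:
  B0:  IN={a@B1, b@B3, c@B0, e@B1}  OUT={a@B0, b@B3, c@B0, e@B1}
  B1:  IN={a@B0, a@B3, b@B3, c@B0, e@B1}  OUT={a@B1, b@B3, c@B0, e@B1}
  B2:  IN={a@B1, b@B3, c@B0, e@B1}  OUT={a@B1, b@B3, c@B0, e@B1}
  B3:  IN={a@B1, b@B3, c@B0, e@B1}  OUT={a@B3, b@B3, c@B0, e@B1}
  B4:  IN={a@B3, b@B3, c@B0, e@B1}  OUT={a@B3, b@B4, c@B0, e@B1}

Merge at B1: IN[B1] = OUT[B0] ⊔ OUT[B3] = {a@B0, a@B3, b@B3, c@B0, e@B1}
Applying B1's transfer function to that IN value gives OUT[B1] (row B1 above).

Answer: {a@B1, b@B3, c@B0, e@B1}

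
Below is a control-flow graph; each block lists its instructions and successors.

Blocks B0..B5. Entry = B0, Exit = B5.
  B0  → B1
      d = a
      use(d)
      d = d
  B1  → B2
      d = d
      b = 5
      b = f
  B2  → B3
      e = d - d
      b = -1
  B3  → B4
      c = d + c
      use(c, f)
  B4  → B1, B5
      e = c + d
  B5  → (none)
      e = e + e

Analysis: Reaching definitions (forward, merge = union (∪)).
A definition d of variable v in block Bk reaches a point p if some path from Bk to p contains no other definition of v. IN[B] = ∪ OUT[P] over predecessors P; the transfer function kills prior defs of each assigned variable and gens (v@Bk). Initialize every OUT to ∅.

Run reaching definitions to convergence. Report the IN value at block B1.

Answer: {b@B2, c@B3, d@B0, d@B1, e@B4}

Trace:
Converged values:
  B0:   IN={}   OUT={d@B0}
  B1:   IN={b@B2, c@B3, d@B0, d@B1, e@B4}   OUT={b@B1, c@B3, d@B1, e@B4}
  B2:   IN={b@B1, c@B3, d@B1, e@B4}   OUT={b@B2, c@B3, d@B1, e@B2}
  B3:   IN={b@B2, c@B3, d@B1, e@B2}   OUT={b@B2, c@B3, d@B1, e@B2}
  B4:   IN={b@B2, c@B3, d@B1, e@B2}   OUT={b@B2, c@B3, d@B1, e@B4}
  B5:   IN={b@B2, c@B3, d@B1, e@B4}   OUT={b@B2, c@B3, d@B1, e@B5}

Merge at B1: IN[B1] = OUT[B0] ⊔ OUT[B4] = {b@B2, c@B3, d@B0, d@B1, e@B4}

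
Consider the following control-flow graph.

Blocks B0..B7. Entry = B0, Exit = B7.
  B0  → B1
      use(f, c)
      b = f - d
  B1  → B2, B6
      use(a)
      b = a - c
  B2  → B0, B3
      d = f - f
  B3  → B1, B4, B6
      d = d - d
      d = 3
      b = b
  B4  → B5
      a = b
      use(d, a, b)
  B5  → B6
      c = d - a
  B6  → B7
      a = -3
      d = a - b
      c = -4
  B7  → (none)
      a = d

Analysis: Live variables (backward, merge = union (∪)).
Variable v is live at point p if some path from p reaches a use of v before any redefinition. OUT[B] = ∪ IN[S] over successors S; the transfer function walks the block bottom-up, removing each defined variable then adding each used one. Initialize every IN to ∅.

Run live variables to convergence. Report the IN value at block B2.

Fixpoint table:
  B0:  IN={a, c, d, f}  OUT={a, c, f}
  B1:  IN={a, c, f}  OUT={a, b, c, f}
  B2:  IN={a, b, c, f}  OUT={a, b, c, d, f}
  B3:  IN={a, b, c, d, f}  OUT={a, b, c, d, f}
  B4:  IN={b, d}  OUT={a, b, d}
  B5:  IN={a, b, d}  OUT={b}
  B6:  IN={b}  OUT={d}
  B7:  IN={d}  OUT={}

Merge at B2: OUT[B2] = IN[B0] ⊔ IN[B3] = {a, b, c, d, f}
Applying B2's transfer function to that OUT value gives IN[B2] (row B2 above).

Answer: {a, b, c, f}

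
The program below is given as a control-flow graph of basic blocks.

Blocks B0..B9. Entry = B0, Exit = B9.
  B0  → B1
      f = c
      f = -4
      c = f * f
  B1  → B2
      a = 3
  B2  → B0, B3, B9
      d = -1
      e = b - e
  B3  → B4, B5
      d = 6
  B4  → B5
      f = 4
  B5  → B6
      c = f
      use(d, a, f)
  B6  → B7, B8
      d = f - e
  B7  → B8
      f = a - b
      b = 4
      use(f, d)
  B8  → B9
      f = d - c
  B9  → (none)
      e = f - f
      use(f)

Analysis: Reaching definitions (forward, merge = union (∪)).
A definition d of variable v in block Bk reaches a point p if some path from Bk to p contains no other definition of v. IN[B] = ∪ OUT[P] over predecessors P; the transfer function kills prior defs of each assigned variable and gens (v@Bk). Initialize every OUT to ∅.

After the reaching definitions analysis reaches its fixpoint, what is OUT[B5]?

Per-block solution:
  B0: | IN={a@B1, c@B0, d@B2, e@B2, f@B0} | OUT={a@B1, c@B0, d@B2, e@B2, f@B0}
  B1: | IN={a@B1, c@B0, d@B2, e@B2, f@B0} | OUT={a@B1, c@B0, d@B2, e@B2, f@B0}
  B2: | IN={a@B1, c@B0, d@B2, e@B2, f@B0} | OUT={a@B1, c@B0, d@B2, e@B2, f@B0}
  B3: | IN={a@B1, c@B0, d@B2, e@B2, f@B0} | OUT={a@B1, c@B0, d@B3, e@B2, f@B0}
  B4: | IN={a@B1, c@B0, d@B3, e@B2, f@B0} | OUT={a@B1, c@B0, d@B3, e@B2, f@B4}
  B5: | IN={a@B1, c@B0, d@B3, e@B2, f@B0, f@B4} | OUT={a@B1, c@B5, d@B3, e@B2, f@B0, f@B4}
  B6: | IN={a@B1, c@B5, d@B3, e@B2, f@B0, f@B4} | OUT={a@B1, c@B5, d@B6, e@B2, f@B0, f@B4}
  B7: | IN={a@B1, c@B5, d@B6, e@B2, f@B0, f@B4} | OUT={a@B1, b@B7, c@B5, d@B6, e@B2, f@B7}
  B8: | IN={a@B1, b@B7, c@B5, d@B6, e@B2, f@B0, f@B4, f@B7} | OUT={a@B1, b@B7, c@B5, d@B6, e@B2, f@B8}
  B9: | IN={a@B1, b@B7, c@B0, c@B5, d@B2, d@B6, e@B2, f@B0, f@B8} | OUT={a@B1, b@B7, c@B0, c@B5, d@B2, d@B6, e@B9, f@B0, f@B8}

Merge at B5: IN[B5] = OUT[B3] ⊔ OUT[B4] = {a@B1, c@B0, d@B3, e@B2, f@B0, f@B4}
Applying B5's transfer function to that IN value gives OUT[B5] (row B5 above).

Answer: {a@B1, c@B5, d@B3, e@B2, f@B0, f@B4}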